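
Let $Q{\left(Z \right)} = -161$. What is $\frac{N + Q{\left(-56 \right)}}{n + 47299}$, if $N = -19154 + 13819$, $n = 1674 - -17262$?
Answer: $- \frac{5496}{66235} \approx -0.082977$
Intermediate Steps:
$n = 18936$ ($n = 1674 + 17262 = 18936$)
$N = -5335$
$\frac{N + Q{\left(-56 \right)}}{n + 47299} = \frac{-5335 - 161}{18936 + 47299} = - \frac{5496}{66235}$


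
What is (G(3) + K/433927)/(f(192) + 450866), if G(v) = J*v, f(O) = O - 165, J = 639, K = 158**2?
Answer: 831863023/195654646811 ≈ 0.0042517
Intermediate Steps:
K = 24964
f(O) = -165 + O
G(v) = 639*v
(G(3) + K/433927)/(f(192) + 450866) = (639*3 + 24964/433927)/((-165 + 192) + 450866) = (1917 + 24964*(1/433927))/(27 + 450866) = (1917 + 24964/433927)/450893 = (831863023/433927)*(1/450893) = 831863023/195654646811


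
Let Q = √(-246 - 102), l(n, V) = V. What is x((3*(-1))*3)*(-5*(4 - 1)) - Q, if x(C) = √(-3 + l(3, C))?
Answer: 2*I*(-√87 - 15*√3) ≈ -70.616*I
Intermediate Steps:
x(C) = √(-3 + C)
Q = 2*I*√87 (Q = √(-348) = 2*I*√87 ≈ 18.655*I)
x((3*(-1))*3)*(-5*(4 - 1)) - Q = √(-3 + (3*(-1))*3)*(-5*(4 - 1)) - 2*I*√87 = √(-3 - 3*3)*(-5*3) - 2*I*√87 = √(-3 - 9)*(-15) - 2*I*√87 = √(-12)*(-15) - 2*I*√87 = (2*I*√3)*(-15) - 2*I*√87 = -30*I*√3 - 2*I*√87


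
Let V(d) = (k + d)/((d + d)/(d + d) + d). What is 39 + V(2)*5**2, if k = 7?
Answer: 114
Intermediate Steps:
V(d) = (7 + d)/(1 + d) (V(d) = (7 + d)/((d + d)/(d + d) + d) = (7 + d)/((2*d)/((2*d)) + d) = (7 + d)/((2*d)*(1/(2*d)) + d) = (7 + d)/(1 + d))
39 + V(2)*5**2 = 39 + ((7 + 2)/(1 + 2))*5**2 = 39 + (9/3)*25 = 39 + ((1/3)*9)*25 = 39 + 3*25 = 39 + 75 = 114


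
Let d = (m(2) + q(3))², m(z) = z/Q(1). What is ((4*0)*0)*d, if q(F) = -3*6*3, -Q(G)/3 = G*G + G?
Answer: 0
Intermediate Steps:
Q(G) = -3*G - 3*G² (Q(G) = -3*(G*G + G) = -3*(G² + G) = -3*(G + G²) = -3*G - 3*G²)
m(z) = -z/6 (m(z) = z/((-3*1*(1 + 1))) = z/((-3*1*2)) = z/(-6) = z*(-⅙) = -z/6)
q(F) = -54 (q(F) = -18*3 = -54)
d = 26569/9 (d = (-⅙*2 - 54)² = (-⅓ - 54)² = (-163/3)² = 26569/9 ≈ 2952.1)
((4*0)*0)*d = ((4*0)*0)*(26569/9) = (0*0)*(26569/9) = 0*(26569/9) = 0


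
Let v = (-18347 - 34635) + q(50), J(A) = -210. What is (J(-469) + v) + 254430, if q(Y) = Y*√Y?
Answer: 201238 + 250*√2 ≈ 2.0159e+5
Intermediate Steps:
q(Y) = Y^(3/2)
v = -52982 + 250*√2 (v = (-18347 - 34635) + 50^(3/2) = -52982 + 250*√2 ≈ -52628.)
(J(-469) + v) + 254430 = (-210 + (-52982 + 250*√2)) + 254430 = (-53192 + 250*√2) + 254430 = 201238 + 250*√2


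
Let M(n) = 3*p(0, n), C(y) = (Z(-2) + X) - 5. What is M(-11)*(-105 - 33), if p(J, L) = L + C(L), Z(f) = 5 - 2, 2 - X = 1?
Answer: 4968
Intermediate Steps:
X = 1 (X = 2 - 1*1 = 2 - 1 = 1)
Z(f) = 3
C(y) = -1 (C(y) = (3 + 1) - 5 = 4 - 5 = -1)
p(J, L) = -1 + L (p(J, L) = L - 1 = -1 + L)
M(n) = -3 + 3*n (M(n) = 3*(-1 + n) = -3 + 3*n)
M(-11)*(-105 - 33) = (-3 + 3*(-11))*(-105 - 33) = (-3 - 33)*(-138) = -36*(-138) = 4968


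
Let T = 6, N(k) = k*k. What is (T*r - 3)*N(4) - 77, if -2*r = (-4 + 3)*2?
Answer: -29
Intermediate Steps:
r = 1 (r = -(-4 + 3)*2/2 = -(-1)*2/2 = -½*(-2) = 1)
N(k) = k²
(T*r - 3)*N(4) - 77 = (6*1 - 3)*4² - 77 = (6 - 3)*16 - 77 = 3*16 - 77 = 48 - 77 = -29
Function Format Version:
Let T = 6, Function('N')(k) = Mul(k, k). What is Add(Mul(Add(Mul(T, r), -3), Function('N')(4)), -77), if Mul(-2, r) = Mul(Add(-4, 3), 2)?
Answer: -29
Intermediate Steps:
r = 1 (r = Mul(Rational(-1, 2), Mul(Add(-4, 3), 2)) = Mul(Rational(-1, 2), Mul(-1, 2)) = Mul(Rational(-1, 2), -2) = 1)
Function('N')(k) = Pow(k, 2)
Add(Mul(Add(Mul(T, r), -3), Function('N')(4)), -77) = Add(Mul(Add(Mul(6, 1), -3), Pow(4, 2)), -77) = Add(Mul(Add(6, -3), 16), -77) = Add(Mul(3, 16), -77) = Add(48, -77) = -29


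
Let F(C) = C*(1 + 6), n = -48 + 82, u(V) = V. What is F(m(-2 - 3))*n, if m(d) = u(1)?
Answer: 238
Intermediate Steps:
n = 34
m(d) = 1
F(C) = 7*C (F(C) = C*7 = 7*C)
F(m(-2 - 3))*n = (7*1)*34 = 7*34 = 238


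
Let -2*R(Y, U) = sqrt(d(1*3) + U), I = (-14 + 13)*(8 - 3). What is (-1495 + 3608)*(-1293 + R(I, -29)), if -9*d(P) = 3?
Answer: -2732109 - 2113*I*sqrt(66)/3 ≈ -2.7321e+6 - 5722.0*I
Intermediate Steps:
d(P) = -1/3 (d(P) = -1/9*3 = -1/3)
I = -5 (I = -1*5 = -5)
R(Y, U) = -sqrt(-1/3 + U)/2
(-1495 + 3608)*(-1293 + R(I, -29)) = (-1495 + 3608)*(-1293 - sqrt(-3 + 9*(-29))/6) = 2113*(-1293 - sqrt(-3 - 261)/6) = 2113*(-1293 - I*sqrt(66)/3) = -2732109 - 2113*I*sqrt(66)/3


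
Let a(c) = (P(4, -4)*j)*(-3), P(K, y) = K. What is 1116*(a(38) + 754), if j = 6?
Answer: 761112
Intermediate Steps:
a(c) = -72 (a(c) = (4*6)*(-3) = 24*(-3) = -72)
1116*(a(38) + 754) = 1116*(-72 + 754) = 1116*682 = 761112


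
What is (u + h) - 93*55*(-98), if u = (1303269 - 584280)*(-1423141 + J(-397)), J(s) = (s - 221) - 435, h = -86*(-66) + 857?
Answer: -1023979312063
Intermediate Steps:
h = 6533 (h = 5676 + 857 = 6533)
J(s) = -656 + s (J(s) = (-221 + s) - 435 = -656 + s)
u = -1023979819866 (u = (1303269 - 584280)*(-1423141 + (-656 - 397)) = 718989*(-1423141 - 1053) = 718989*(-1424194) = -1023979819866)
(u + h) - 93*55*(-98) = (-1023979819866 + 6533) - 93*55*(-98) = -1023979813333 - 5115*(-98) = -1023979813333 + 501270 = -1023979312063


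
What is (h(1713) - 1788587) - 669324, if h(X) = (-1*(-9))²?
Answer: -2457830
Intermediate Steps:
h(X) = 81 (h(X) = 9² = 81)
(h(1713) - 1788587) - 669324 = (81 - 1788587) - 669324 = -1788506 - 669324 = -2457830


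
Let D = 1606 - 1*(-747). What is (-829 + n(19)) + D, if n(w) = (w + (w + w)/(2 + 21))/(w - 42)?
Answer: 805721/529 ≈ 1523.1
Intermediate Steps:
D = 2353 (D = 1606 + 747 = 2353)
n(w) = 25*w/(23*(-42 + w)) (n(w) = (w + (2*w)/23)/(-42 + w) = (w + (2*w)*(1/23))/(-42 + w) = (w + 2*w/23)/(-42 + w) = (25*w/23)/(-42 + w) = 25*w/(23*(-42 + w)))
(-829 + n(19)) + D = (-829 + (25/23)*19/(-42 + 19)) + 2353 = (-829 + (25/23)*19/(-23)) + 2353 = (-829 + (25/23)*19*(-1/23)) + 2353 = (-829 - 475/529) + 2353 = -439016/529 + 2353 = 805721/529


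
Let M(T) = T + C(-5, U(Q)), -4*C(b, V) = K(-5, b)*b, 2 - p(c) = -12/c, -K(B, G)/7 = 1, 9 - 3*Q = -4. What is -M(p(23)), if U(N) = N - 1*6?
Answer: 573/92 ≈ 6.2283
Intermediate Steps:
Q = 13/3 (Q = 3 - ⅓*(-4) = 3 + 4/3 = 13/3 ≈ 4.3333)
K(B, G) = -7 (K(B, G) = -7*1 = -7)
U(N) = -6 + N (U(N) = N - 6 = -6 + N)
p(c) = 2 + 12/c (p(c) = 2 - (-12)/c = 2 + 12/c)
C(b, V) = 7*b/4 (C(b, V) = -(-7)*b/4 = 7*b/4)
M(T) = -35/4 + T (M(T) = T + (7/4)*(-5) = T - 35/4 = -35/4 + T)
-M(p(23)) = -(-35/4 + (2 + 12/23)) = -(-35/4 + 58/23) = -1*(-573/92) = 573/92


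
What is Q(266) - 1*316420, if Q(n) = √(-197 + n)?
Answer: -316420 + √69 ≈ -3.1641e+5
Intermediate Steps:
Q(266) - 1*316420 = √(-197 + 266) - 1*316420 = √69 - 316420 = -316420 + √69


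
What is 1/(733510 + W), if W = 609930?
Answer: 1/1343440 ≈ 7.4436e-7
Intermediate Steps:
1/(733510 + W) = 1/(733510 + 609930) = 1/1343440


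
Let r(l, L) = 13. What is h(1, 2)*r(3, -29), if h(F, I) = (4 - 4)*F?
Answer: 0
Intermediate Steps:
h(F, I) = 0 (h(F, I) = 0*F = 0)
h(1, 2)*r(3, -29) = 0*13 = 0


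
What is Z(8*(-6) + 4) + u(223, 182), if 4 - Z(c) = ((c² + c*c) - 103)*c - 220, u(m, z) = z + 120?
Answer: 166362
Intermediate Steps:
u(m, z) = 120 + z
Z(c) = 224 - c*(-103 + 2*c²) (Z(c) = 4 - (((c² + c*c) - 103)*c - 220) = 4 - (((c² + c²) - 103)*c - 220) = 4 - ((2*c² - 103)*c - 220) = 4 - ((-103 + 2*c²)*c - 220) = 4 - (c*(-103 + 2*c²) - 220) = 4 - (-220 + c*(-103 + 2*c²)) = 4 + (220 - c*(-103 + 2*c²)) = 224 - c*(-103 + 2*c²))
Z(8*(-6) + 4) + u(223, 182) = (224 - 2*(8*(-6) + 4)³ + 103*(8*(-6) + 4)) + (120 + 182) = (224 - 2*(-48 + 4)³ + 103*(-48 + 4)) + 302 = (224 - 2*(-44)³ + 103*(-44)) + 302 = (224 - 2*(-85184) - 4532) + 302 = (224 + 170368 - 4532) + 302 = 166060 + 302 = 166362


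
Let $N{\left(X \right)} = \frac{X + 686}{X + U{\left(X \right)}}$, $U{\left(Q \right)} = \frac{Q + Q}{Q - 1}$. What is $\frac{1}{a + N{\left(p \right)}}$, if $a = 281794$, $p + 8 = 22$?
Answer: $\frac{3}{845512} \approx 3.5481 \cdot 10^{-6}$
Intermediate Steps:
$p = 14$ ($p = -8 + 22 = 14$)
$U{\left(Q \right)} = \frac{2 Q}{-1 + Q}$
$N{\left(X \right)} = \frac{686 + X}{X + \frac{2 X}{-1 + X}}$ ($N{\left(X \right)} = \frac{X + 686}{X + \frac{2 X}{-1 + X}} = \frac{686 + X}{X + \frac{2 X}{-1 + X}}$)
$\frac{1}{a + N{\left(p \right)}} = \frac{1}{281794 + \frac{\left(-1 + 14\right) \left(686 + 14\right)}{14 \left(1 + 14\right)}} = \frac{1}{281794 + \frac{1}{14} \cdot \frac{1}{15} \cdot 13 \cdot 700} = \frac{1}{281794 + \frac{130}{3}} = \frac{1}{\frac{845512}{3}} = \frac{3}{845512}$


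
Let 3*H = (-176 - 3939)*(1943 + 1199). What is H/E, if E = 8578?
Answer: -6464665/12867 ≈ -502.42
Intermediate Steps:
H = -12929330/3 (H = ((-176 - 3939)*(1943 + 1199))/3 = (-4115*3142)/3 = (1/3)*(-12929330) = -12929330/3 ≈ -4.3098e+6)
H/E = -12929330/3/8578 = -12929330/3*1/8578 = -6464665/12867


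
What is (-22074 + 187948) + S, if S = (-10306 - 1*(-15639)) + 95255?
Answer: 266462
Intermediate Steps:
S = 100588 (S = (-10306 + 15639) + 95255 = 5333 + 95255 = 100588)
(-22074 + 187948) + S = (-22074 + 187948) + 100588 = 165874 + 100588 = 266462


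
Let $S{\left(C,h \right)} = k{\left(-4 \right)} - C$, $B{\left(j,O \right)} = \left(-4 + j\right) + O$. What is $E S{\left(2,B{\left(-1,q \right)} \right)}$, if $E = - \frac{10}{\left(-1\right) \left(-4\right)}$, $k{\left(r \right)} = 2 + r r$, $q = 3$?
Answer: $-40$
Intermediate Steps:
$k{\left(r \right)} = 2 + r^{2}$
$B{\left(j,O \right)} = -4 + O + j$
$S{\left(C,h \right)} = 18 - C$ ($S{\left(C,h \right)} = \left(2 + \left(-4\right)^{2}\right) - C = \left(2 + 16\right) - C = 18 - C$)
$E = - \frac{5}{2}$ ($E = - \frac{10}{4} = \left(-10\right) \frac{1}{4} = - \frac{5}{2} \approx -2.5$)
$E S{\left(2,B{\left(-1,q \right)} \right)} = - \frac{5 \left(18 - 2\right)}{2} = \left(- \frac{5}{2}\right) 16 = -40$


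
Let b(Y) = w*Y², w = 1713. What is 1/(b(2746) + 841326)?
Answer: 1/12917745234 ≈ 7.7413e-11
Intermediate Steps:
b(Y) = 1713*Y²
1/(b(2746) + 841326) = 1/(1713*2746² + 841326) = 1/(1713*7540516 + 841326) = 1/(12916903908 + 841326) = 1/12917745234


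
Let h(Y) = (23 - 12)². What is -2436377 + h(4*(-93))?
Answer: -2436256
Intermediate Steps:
h(Y) = 121 (h(Y) = 11² = 121)
-2436377 + h(4*(-93)) = -2436377 + 121 = -2436256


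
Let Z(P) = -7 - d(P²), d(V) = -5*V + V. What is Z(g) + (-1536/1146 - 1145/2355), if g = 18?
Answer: 115795414/89961 ≈ 1287.2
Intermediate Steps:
d(V) = -4*V
Z(P) = -7 + 4*P² (Z(P) = -7 - (-4)*P² = -7 + 4*P²)
Z(g) + (-1536/1146 - 1145/2355) = (-7 + 4*18²) + (-1536/1146 - 1145/2355) = (-7 + 4*324) + (-1536*1/1146 - 1145*1/2355) = (-7 + 1296) + (-256/191 - 229/471) = 1289 - 164315/89961 = 115795414/89961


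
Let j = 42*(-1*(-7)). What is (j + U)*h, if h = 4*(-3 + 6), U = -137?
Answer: 1884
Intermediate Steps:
h = 12 (h = 4*3 = 12)
j = 294 (j = 42*7 = 294)
(j + U)*h = (294 - 137)*12 = 157*12 = 1884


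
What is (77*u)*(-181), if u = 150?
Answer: -2090550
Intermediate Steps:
(77*u)*(-181) = (77*150)*(-181) = 11550*(-181) = -2090550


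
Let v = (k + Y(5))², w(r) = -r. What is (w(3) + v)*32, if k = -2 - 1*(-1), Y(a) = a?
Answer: 416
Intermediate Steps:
k = -1 (k = -2 + 1 = -1)
v = 16 (v = (-1 + 5)² = 4² = 16)
(w(3) + v)*32 = (-1*3 + 16)*32 = (-3 + 16)*32 = 13*32 = 416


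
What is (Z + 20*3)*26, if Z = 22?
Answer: 2132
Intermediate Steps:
(Z + 20*3)*26 = (22 + 20*3)*26 = (22 + 60)*26 = 82*26 = 2132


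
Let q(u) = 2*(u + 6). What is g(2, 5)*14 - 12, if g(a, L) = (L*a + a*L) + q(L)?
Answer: 576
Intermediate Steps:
q(u) = 12 + 2*u (q(u) = 2*(6 + u) = 12 + 2*u)
g(a, L) = 12 + 2*L + 2*L*a (g(a, L) = (L*a + a*L) + (12 + 2*L) = (L*a + L*a) + (12 + 2*L) = 2*L*a + (12 + 2*L) = 12 + 2*L + 2*L*a)
g(2, 5)*14 - 12 = (12 + 2*5 + 2*5*2)*14 - 12 = (12 + 10 + 20)*14 - 12 = 42*14 - 12 = 588 - 12 = 576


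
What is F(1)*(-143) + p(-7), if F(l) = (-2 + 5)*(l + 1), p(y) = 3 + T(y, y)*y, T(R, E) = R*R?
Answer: -1198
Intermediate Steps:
T(R, E) = R²
p(y) = 3 + y³ (p(y) = 3 + y²*y = 3 + y³)
F(l) = 3 + 3*l (F(l) = 3*(1 + l) = 3 + 3*l)
F(1)*(-143) + p(-7) = (3 + 3*1)*(-143) + (3 + (-7)³) = (3 + 3)*(-143) + (3 - 343) = 6*(-143) - 340 = -858 - 340 = -1198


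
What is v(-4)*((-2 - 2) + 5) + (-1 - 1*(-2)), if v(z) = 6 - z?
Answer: 11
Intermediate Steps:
v(-4)*((-2 - 2) + 5) + (-1 - 1*(-2)) = (6 - 1*(-4))*((-2 - 2) + 5) + (-1 - 1*(-2)) = (6 + 4)*(-4 + 5) + (-1 + 2) = 10*1 + 1 = 10 + 1 = 11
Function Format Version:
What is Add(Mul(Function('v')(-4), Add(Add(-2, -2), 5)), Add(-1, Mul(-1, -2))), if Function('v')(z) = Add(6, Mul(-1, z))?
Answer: 11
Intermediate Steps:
Add(Mul(Function('v')(-4), Add(Add(-2, -2), 5)), Add(-1, Mul(-1, -2))) = Add(Mul(Add(6, Mul(-1, -4)), Add(Add(-2, -2), 5)), Add(-1, Mul(-1, -2))) = Add(Mul(Add(6, 4), Add(-4, 5)), Add(-1, 2)) = Add(Mul(10, 1), 1) = Add(10, 1) = 11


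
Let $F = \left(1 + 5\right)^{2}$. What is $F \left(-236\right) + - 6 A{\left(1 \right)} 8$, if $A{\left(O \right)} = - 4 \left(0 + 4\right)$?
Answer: $-7728$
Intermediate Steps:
$A{\left(O \right)} = -16$ ($A{\left(O \right)} = \left(-4\right) 4 = -16$)
$F = 36$ ($F = 6^{2} = 36$)
$F \left(-236\right) + - 6 A{\left(1 \right)} 8 = 36 \left(-236\right) + \left(-6\right) \left(-16\right) 8 = -8496 + 96 \cdot 8 = -8496 + 768 = -7728$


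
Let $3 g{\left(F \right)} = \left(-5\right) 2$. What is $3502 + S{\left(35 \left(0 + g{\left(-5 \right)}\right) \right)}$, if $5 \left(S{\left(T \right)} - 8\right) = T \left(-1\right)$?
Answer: $\frac{10600}{3} \approx 3533.3$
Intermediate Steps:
$g{\left(F \right)} = - \frac{10}{3}$ ($g{\left(F \right)} = \frac{\left(-5\right) 2}{3} = \frac{1}{3} \left(-10\right) = - \frac{10}{3}$)
$S{\left(T \right)} = 8 - \frac{T}{5}$ ($S{\left(T \right)} = 8 + \frac{T \left(-1\right)}{5} = 8 + \frac{\left(-1\right) T}{5} = 8 - \frac{T}{5}$)
$3502 + S{\left(35 \left(0 + g{\left(-5 \right)}\right) \right)} = 3502 - \left(-8 + \frac{35 \left(0 - \frac{10}{3}\right)}{5}\right) = 3502 - \left(-8 + \frac{35 \left(- \frac{10}{3}\right)}{5}\right) = 3502 + \left(8 - - \frac{70}{3}\right) = 3502 + \left(8 + \frac{70}{3}\right) = 3502 + \frac{94}{3} = \frac{10600}{3}$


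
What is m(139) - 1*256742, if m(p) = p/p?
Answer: -256741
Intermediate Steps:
m(p) = 1
m(139) - 1*256742 = 1 - 1*256742 = 1 - 256742 = -256741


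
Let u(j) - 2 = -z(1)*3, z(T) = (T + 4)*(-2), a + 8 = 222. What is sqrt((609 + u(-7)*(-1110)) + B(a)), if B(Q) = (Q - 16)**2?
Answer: 9*sqrt(53) ≈ 65.521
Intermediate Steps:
a = 214 (a = -8 + 222 = 214)
B(Q) = (-16 + Q)**2
z(T) = -8 - 2*T (z(T) = (4 + T)*(-2) = -8 - 2*T)
u(j) = 32 (u(j) = 2 - (-8 - 2*1)*3 = 2 - (-8 - 2)*3 = 2 - 1*(-10)*3 = 2 + 10*3 = 2 + 30 = 32)
sqrt((609 + u(-7)*(-1110)) + B(a)) = sqrt((609 + 32*(-1110)) + (-16 + 214)**2) = sqrt((609 - 35520) + 198**2) = sqrt(-34911 + 39204) = sqrt(4293) = 9*sqrt(53)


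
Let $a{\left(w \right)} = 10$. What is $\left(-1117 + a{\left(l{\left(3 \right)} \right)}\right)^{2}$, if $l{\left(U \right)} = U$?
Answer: $1225449$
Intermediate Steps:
$\left(-1117 + a{\left(l{\left(3 \right)} \right)}\right)^{2} = \left(-1117 + 10\right)^{2} = \left(-1107\right)^{2} = 1225449$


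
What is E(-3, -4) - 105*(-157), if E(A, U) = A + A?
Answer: 16479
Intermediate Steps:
E(A, U) = 2*A
E(-3, -4) - 105*(-157) = 2*(-3) - 105*(-157) = -6 + 16485 = 16479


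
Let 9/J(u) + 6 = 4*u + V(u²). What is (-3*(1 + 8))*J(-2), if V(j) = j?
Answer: 243/10 ≈ 24.300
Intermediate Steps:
J(u) = 9/(-6 + u² + 4*u) (J(u) = 9/(-6 + (4*u + u²)) = 9/(-6 + (u² + 4*u)) = 9/(-6 + u² + 4*u))
(-3*(1 + 8))*J(-2) = (-3*(1 + 8))*(9/(-6 + (-2)² + 4*(-2))) = (-3*9)*(9/(-6 + 4 - 8)) = -243/(-10) = -243*(-1)/10 = -27*(-9/10) = 243/10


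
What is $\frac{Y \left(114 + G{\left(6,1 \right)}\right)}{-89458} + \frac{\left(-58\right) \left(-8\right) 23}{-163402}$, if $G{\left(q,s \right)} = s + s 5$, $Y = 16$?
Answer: $- \frac{317106904}{3654404029} \approx -0.086774$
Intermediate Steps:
$G{\left(q,s \right)} = 6 s$ ($G{\left(q,s \right)} = s + 5 s = 6 s$)
$\frac{Y \left(114 + G{\left(6,1 \right)}\right)}{-89458} + \frac{\left(-58\right) \left(-8\right) 23}{-163402} = \frac{16 \left(114 + 6 \cdot 1\right)}{-89458} + \frac{\left(-58\right) \left(-8\right) 23}{-163402} = 16 \left(114 + 6\right) \left(- \frac{1}{89458}\right) + 464 \cdot 23 \left(- \frac{1}{163402}\right) = 16 \cdot 120 \left(- \frac{1}{89458}\right) + 10672 \left(- \frac{1}{163402}\right) = 1920 \left(- \frac{1}{89458}\right) - \frac{5336}{81701} = - \frac{960}{44729} - \frac{5336}{81701} = - \frac{317106904}{3654404029}$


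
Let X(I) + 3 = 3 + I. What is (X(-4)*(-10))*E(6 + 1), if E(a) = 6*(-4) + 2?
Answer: -880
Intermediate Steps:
X(I) = I (X(I) = -3 + (3 + I) = I)
E(a) = -22 (E(a) = -24 + 2 = -22)
(X(-4)*(-10))*E(6 + 1) = -4*(-10)*(-22) = 40*(-22) = -880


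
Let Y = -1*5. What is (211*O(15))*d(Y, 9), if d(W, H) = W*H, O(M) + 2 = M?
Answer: -123435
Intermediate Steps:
O(M) = -2 + M
Y = -5
d(W, H) = H*W
(211*O(15))*d(Y, 9) = (211*(-2 + 15))*(9*(-5)) = (211*13)*(-45) = 2743*(-45) = -123435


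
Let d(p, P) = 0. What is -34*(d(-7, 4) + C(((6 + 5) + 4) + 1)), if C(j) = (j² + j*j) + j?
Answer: -17952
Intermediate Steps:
C(j) = j + 2*j² (C(j) = (j² + j²) + j = 2*j² + j = j + 2*j²)
-34*(d(-7, 4) + C(((6 + 5) + 4) + 1)) = -34*(0 + (((6 + 5) + 4) + 1)*(1 + 2*(((6 + 5) + 4) + 1))) = -34*(0 + ((11 + 4) + 1)*(1 + 2*((11 + 4) + 1))) = -34*(0 + (15 + 1)*(1 + 2*(15 + 1))) = -34*(0 + 16*(1 + 2*16)) = -34*(0 + 16*(1 + 32)) = -34*(0 + 16*33) = -34*(0 + 528) = -34*528 = -17952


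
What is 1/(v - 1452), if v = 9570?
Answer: 1/8118 ≈ 0.00012318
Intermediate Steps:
1/(v - 1452) = 1/(9570 - 1452) = 1/8118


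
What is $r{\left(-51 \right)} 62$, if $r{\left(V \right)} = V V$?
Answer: $161262$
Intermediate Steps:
$r{\left(V \right)} = V^{2}$
$r{\left(-51 \right)} 62 = \left(-51\right)^{2} \cdot 62 = 2601 \cdot 62 = 161262$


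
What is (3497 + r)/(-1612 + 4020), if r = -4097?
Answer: -75/301 ≈ -0.24917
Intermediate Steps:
(3497 + r)/(-1612 + 4020) = (3497 - 4097)/(-1612 + 4020) = -600/2408 = -600*1/2408 = -75/301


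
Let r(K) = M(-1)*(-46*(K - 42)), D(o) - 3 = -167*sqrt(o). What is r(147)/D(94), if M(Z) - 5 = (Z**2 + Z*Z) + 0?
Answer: 101430/2621557 + 5646270*sqrt(94)/2621557 ≈ 20.920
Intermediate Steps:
M(Z) = 5 + 2*Z**2 (M(Z) = 5 + ((Z**2 + Z*Z) + 0) = 5 + ((Z**2 + Z**2) + 0) = 5 + (2*Z**2 + 0) = 5 + 2*Z**2)
D(o) = 3 - 167*sqrt(o)
r(K) = 13524 - 322*K (r(K) = (5 + 2*(-1)**2)*(-46*(K - 42)) = (5 + 2*1)*(-46*(-42 + K)) = (5 + 2)*(1932 - 46*K) = 7*(1932 - 46*K) = 13524 - 322*K)
r(147)/D(94) = (13524 - 322*147)/(3 - 167*sqrt(94)) = (13524 - 47334)/(3 - 167*sqrt(94)) = -33810/(3 - 167*sqrt(94))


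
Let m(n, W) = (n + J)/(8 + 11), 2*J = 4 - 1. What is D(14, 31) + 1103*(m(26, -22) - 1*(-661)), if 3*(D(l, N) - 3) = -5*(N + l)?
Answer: 27763083/38 ≈ 7.3061e+5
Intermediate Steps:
J = 3/2 (J = (4 - 1)/2 = (½)*3 = 3/2 ≈ 1.5000)
D(l, N) = 3 - 5*N/3 - 5*l/3 (D(l, N) = 3 + (-5*(N + l))/3 = 3 + (-5*N - 5*l)/3 = 3 + (-5*N/3 - 5*l/3) = 3 - 5*N/3 - 5*l/3)
m(n, W) = 3/38 + n/19 (m(n, W) = (n + 3/2)/(8 + 11) = (3/2 + n)/19 = (3/2 + n)*(1/19) = 3/38 + n/19)
D(14, 31) + 1103*(m(26, -22) - 1*(-661)) = (3 - 5/3*31 - 5/3*14) + 1103*((3/38 + (1/19)*26) - 1*(-661)) = (3 - 155/3 - 70/3) + 1103*((3/38 + 26/19) + 661) = -72 + 1103*(55/38 + 661) = -72 + 1103*(25173/38) = -72 + 27765819/38 = 27763083/38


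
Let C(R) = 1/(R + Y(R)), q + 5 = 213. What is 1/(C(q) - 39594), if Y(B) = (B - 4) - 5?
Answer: -407/16114757 ≈ -2.5256e-5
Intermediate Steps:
q = 208 (q = -5 + 213 = 208)
Y(B) = -9 + B (Y(B) = (-4 + B) - 5 = -9 + B)
C(R) = 1/(-9 + 2*R) (C(R) = 1/(R + (-9 + R)) = 1/(-9 + 2*R))
1/(C(q) - 39594) = 1/(1/(-9 + 2*208) - 39594) = 1/(1/(-9 + 416) - 39594) = 1/(1/407 - 39594) = 1/(-16114757/407) = -407/16114757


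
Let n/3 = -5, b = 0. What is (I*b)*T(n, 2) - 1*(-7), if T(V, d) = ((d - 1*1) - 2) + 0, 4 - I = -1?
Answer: 7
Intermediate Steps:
I = 5 (I = 4 - 1*(-1) = 4 + 1 = 5)
n = -15 (n = 3*(-5) = -15)
T(V, d) = -3 + d (T(V, d) = ((d - 1) - 2) + 0 = ((-1 + d) - 2) + 0 = (-3 + d) + 0 = -3 + d)
(I*b)*T(n, 2) - 1*(-7) = (5*0)*(-3 + 2) - 1*(-7) = 0*(-1) + 7 = 0 + 7 = 7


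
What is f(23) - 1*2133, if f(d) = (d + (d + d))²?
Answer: 2628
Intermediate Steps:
f(d) = 9*d² (f(d) = (d + 2*d)² = (3*d)² = 9*d²)
f(23) - 1*2133 = 9*23² - 1*2133 = 9*529 - 2133 = 4761 - 2133 = 2628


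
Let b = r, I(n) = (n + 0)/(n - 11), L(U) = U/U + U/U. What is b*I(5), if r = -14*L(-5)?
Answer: 70/3 ≈ 23.333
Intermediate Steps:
L(U) = 2 (L(U) = 1 + 1 = 2)
r = -28 (r = -14*2 = -28)
I(n) = n/(-11 + n)
b = -28
b*I(5) = -140/(-11 + 5) = -140/(-6) = -140*(-1)/6 = -28*(-⅚) = 70/3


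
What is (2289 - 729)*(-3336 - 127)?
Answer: -5402280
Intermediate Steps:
(2289 - 729)*(-3336 - 127) = 1560*(-3463) = -5402280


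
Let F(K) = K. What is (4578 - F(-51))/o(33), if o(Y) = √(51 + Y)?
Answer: 1543*√21/14 ≈ 505.07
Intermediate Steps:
(4578 - F(-51))/o(33) = (4578 - 1*(-51))/(√(51 + 33)) = (4578 + 51)/(√84) = 4629/((2*√21)) = 4629*(√21/42) = 1543*√21/14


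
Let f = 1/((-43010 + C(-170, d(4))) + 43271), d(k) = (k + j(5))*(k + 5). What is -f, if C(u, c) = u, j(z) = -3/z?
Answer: -1/91 ≈ -0.010989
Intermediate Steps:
d(k) = (5 + k)*(-⅗ + k) (d(k) = (k - 3/5)*(k + 5) = (k - 3*⅕)*(5 + k) = (k - ⅗)*(5 + k) = (-⅗ + k)*(5 + k) = (5 + k)*(-⅗ + k))
f = 1/91 (f = 1/((-43010 - 170) + 43271) = 1/(-43180 + 43271) = 1/91 ≈ 0.010989)
-f = -1*1/91 = -1/91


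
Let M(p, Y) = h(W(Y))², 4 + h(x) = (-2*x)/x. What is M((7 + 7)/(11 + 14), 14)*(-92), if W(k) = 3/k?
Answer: -3312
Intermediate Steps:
h(x) = -6 (h(x) = -4 + (-2*x)/x = -4 - 2 = -6)
M(p, Y) = 36 (M(p, Y) = (-6)² = 36)
M((7 + 7)/(11 + 14), 14)*(-92) = 36*(-92) = -3312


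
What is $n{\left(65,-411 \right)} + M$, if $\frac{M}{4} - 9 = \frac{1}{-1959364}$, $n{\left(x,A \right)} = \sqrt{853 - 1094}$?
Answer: $\frac{17634275}{489841} + i \sqrt{241} \approx 36.0 + 15.524 i$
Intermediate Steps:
$n{\left(x,A \right)} = i \sqrt{241}$ ($n{\left(x,A \right)} = \sqrt{-241} = i \sqrt{241}$)
$M = \frac{17634275}{489841}$ ($M = 36 + \frac{4}{-1959364} = 36 + 4 \left(- \frac{1}{1959364}\right) = 36 - \frac{1}{489841} = \frac{17634275}{489841} \approx 36.0$)
$n{\left(65,-411 \right)} + M = i \sqrt{241} + \frac{17634275}{489841} = \frac{17634275}{489841} + i \sqrt{241}$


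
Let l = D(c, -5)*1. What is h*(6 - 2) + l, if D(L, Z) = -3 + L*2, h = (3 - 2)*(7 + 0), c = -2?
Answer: 21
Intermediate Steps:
h = 7 (h = 1*7 = 7)
D(L, Z) = -3 + 2*L
l = -7 (l = (-3 + 2*(-2))*1 = (-3 - 4)*1 = -7*1 = -7)
h*(6 - 2) + l = 7*(6 - 2) - 7 = 7*4 - 7 = 28 - 7 = 21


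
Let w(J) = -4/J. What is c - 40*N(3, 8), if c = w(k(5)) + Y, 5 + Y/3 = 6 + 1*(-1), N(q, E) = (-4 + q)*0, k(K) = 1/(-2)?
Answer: 8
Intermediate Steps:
k(K) = -½ (k(K) = 1*(-½) = -½)
N(q, E) = 0
Y = 0 (Y = -15 + 3*(6 + 1*(-1)) = -15 + 3*(6 - 1) = -15 + 3*5 = -15 + 15 = 0)
c = 8 (c = -4/(-½) + 0 = -4*(-2) + 0 = 8 + 0 = 8)
c - 40*N(3, 8) = 8 - 40*0 = 8 + 0 = 8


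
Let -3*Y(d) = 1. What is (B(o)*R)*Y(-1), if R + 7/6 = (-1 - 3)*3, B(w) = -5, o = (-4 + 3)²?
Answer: -395/18 ≈ -21.944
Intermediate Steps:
o = 1 (o = (-1)² = 1)
Y(d) = -⅓ (Y(d) = -⅓*1 = -⅓)
R = -79/6 (R = -7/6 + (-1 - 3)*3 = -7/6 - 4*3 = -7/6 - 12 = -79/6 ≈ -13.167)
(B(o)*R)*Y(-1) = -5*(-79/6)*(-⅓) = (395/6)*(-⅓) = -395/18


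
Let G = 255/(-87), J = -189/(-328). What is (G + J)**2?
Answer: 501715201/90478144 ≈ 5.5452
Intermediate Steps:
J = 189/328 (J = -189*(-1/328) = 189/328 ≈ 0.57622)
G = -85/29 (G = 255*(-1/87) = -85/29 ≈ -2.9310)
(G + J)**2 = (-85/29 + 189/328)**2 = (-22399/9512)**2 = 501715201/90478144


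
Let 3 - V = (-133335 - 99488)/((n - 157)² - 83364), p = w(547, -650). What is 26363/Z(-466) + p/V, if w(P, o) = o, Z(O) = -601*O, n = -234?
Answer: -6321720168269/61806925342 ≈ -102.28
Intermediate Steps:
p = -650
V = 441374/69517 (V = 3 - (-133335 - 99488)/((-234 - 157)² - 83364) = 3 - (-232823)/((-391)² - 83364) = 3 - (-232823)/(152881 - 83364) = 3 - (-232823)/69517 = 3 - 1*(-232823/69517) = 3 + 232823/69517 = 441374/69517 ≈ 6.3492)
26363/Z(-466) + p/V = 26363/((-601*(-466))) - 650/441374/69517 = 26363/280066 - 650*69517/441374 = 26363*(1/280066) - 22593025/220687 = 26363/280066 - 22593025/220687 = -6321720168269/61806925342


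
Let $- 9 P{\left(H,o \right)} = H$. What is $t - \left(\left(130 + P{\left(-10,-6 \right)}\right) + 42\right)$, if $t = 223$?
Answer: $\frac{449}{9} \approx 49.889$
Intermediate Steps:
$P{\left(H,o \right)} = - \frac{H}{9}$
$t - \left(\left(130 + P{\left(-10,-6 \right)}\right) + 42\right) = 223 - \left(\left(130 - - \frac{10}{9}\right) + 42\right) = 223 - \left(\left(130 + \frac{10}{9}\right) + 42\right) = 223 - \left(\frac{1180}{9} + 42\right) = 223 - \frac{1558}{9} = \frac{449}{9}$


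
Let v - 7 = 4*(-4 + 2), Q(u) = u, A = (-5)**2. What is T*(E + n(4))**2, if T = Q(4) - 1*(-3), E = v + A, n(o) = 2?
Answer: 4732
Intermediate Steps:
A = 25
v = -1 (v = 7 + 4*(-4 + 2) = 7 + 4*(-2) = 7 - 8 = -1)
E = 24 (E = -1 + 25 = 24)
T = 7 (T = 4 - 1*(-3) = 4 + 3 = 7)
T*(E + n(4))**2 = 7*(24 + 2)**2 = 7*26**2 = 7*676 = 4732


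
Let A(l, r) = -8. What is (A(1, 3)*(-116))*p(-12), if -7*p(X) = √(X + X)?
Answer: -1856*I*√6/7 ≈ -649.46*I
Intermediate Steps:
p(X) = -√2*√X/7 (p(X) = -√(X + X)/7 = -√2*√X/7)
(A(1, 3)*(-116))*p(-12) = (-8*(-116))*(-√2*√(-12)/7) = 928*(-√2*2*I*√3/7) = 928*(-2*I*√6/7) = -1856*I*√6/7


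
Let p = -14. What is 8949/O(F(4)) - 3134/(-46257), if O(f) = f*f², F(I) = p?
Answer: -405354197/126929208 ≈ -3.1935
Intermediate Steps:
F(I) = -14
O(f) = f³
8949/O(F(4)) - 3134/(-46257) = 8949/((-14)³) - 3134/(-46257) = 8949/(-2744) - 3134*(-1/46257) = 8949*(-1/2744) + 3134/46257 = -8949/2744 + 3134/46257 = -405354197/126929208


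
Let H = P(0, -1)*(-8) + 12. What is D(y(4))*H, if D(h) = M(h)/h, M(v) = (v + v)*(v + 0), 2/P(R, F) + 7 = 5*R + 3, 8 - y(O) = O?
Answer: 128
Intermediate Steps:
y(O) = 8 - O
P(R, F) = 2/(-4 + 5*R) (P(R, F) = 2/(-7 + (5*R + 3)) = 2/(-7 + (3 + 5*R)) = 2/(-4 + 5*R))
M(v) = 2*v² (M(v) = (2*v)*v = 2*v²)
H = 16 (H = (2/(-4 + 5*0))*(-8) + 12 = (2/(-4 + 0))*(-8) + 12 = (2/(-4))*(-8) + 12 = (2*(-¼))*(-8) + 12 = -½*(-8) + 12 = 4 + 12 = 16)
D(h) = 2*h (D(h) = (2*h²)/h = 2*h)
D(y(4))*H = (2*(8 - 1*4))*16 = (2*(8 - 4))*16 = (2*4)*16 = 8*16 = 128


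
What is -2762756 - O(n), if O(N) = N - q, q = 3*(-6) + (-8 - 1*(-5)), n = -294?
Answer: -2762483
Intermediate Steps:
q = -21 (q = -18 + (-8 + 5) = -18 - 3 = -21)
O(N) = 21 + N (O(N) = N - 1*(-21) = N + 21 = 21 + N)
-2762756 - O(n) = -2762756 - (21 - 294) = -2762756 - 1*(-273) = -2762756 + 273 = -2762483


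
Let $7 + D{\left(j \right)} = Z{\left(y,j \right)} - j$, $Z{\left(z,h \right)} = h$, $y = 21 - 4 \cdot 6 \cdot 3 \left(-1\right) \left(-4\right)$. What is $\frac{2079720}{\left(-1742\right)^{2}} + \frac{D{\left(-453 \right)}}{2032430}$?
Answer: $\frac{1056716019413}{1541884727630} \approx 0.68534$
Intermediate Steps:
$y = -267$ ($y = 21 - 24 \left(\left(-3\right) \left(-4\right)\right) = 21 - 24 \cdot 12 = 21 - 288 = -267$)
$D{\left(j \right)} = -7$ ($D{\left(j \right)} = -7 + \left(j - j\right) = -7 + 0 = -7$)
$\frac{2079720}{\left(-1742\right)^{2}} + \frac{D{\left(-453 \right)}}{2032430} = \frac{2079720}{\left(-1742\right)^{2}} - \frac{7}{2032430} = \frac{2079720}{3034564} - \frac{7}{2032430} = 2079720 \cdot \frac{1}{3034564} - \frac{7}{2032430} = \frac{519930}{758641} - \frac{7}{2032430} = \frac{1056716019413}{1541884727630}$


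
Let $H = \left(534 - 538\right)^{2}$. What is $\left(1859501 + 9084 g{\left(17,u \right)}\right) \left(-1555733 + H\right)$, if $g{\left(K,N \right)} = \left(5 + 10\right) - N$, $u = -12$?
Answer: $-3274424914373$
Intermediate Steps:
$g{\left(K,N \right)} = 15 - N$
$H = 16$ ($H = \left(-4\right)^{2} = 16$)
$\left(1859501 + 9084 g{\left(17,u \right)}\right) \left(-1555733 + H\right) = \left(1859501 + 9084 \left(15 - -12\right)\right) \left(-1555733 + 16\right) = \left(1859501 + 9084 \left(15 + 12\right)\right) \left(-1555717\right) = \left(1859501 + 9084 \cdot 27\right) \left(-1555717\right) = \left(1859501 + 245268\right) \left(-1555717\right) = 2104769 \left(-1555717\right) = -3274424914373$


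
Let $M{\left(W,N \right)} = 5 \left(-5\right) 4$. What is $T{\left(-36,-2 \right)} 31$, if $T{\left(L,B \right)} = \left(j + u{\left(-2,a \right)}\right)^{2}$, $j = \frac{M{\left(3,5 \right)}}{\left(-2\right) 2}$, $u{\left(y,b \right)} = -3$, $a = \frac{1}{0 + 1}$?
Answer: $15004$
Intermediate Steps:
$M{\left(W,N \right)} = -100$ ($M{\left(W,N \right)} = \left(-25\right) 4 = -100$)
$a = 1$ ($a = 1^{-1} = 1$)
$j = 25$ ($j = - \frac{100}{\left(-2\right) 2} = - \frac{100}{-4} = \left(-100\right) \left(- \frac{1}{4}\right) = 25$)
$T{\left(L,B \right)} = 484$ ($T{\left(L,B \right)} = \left(25 - 3\right)^{2} = 22^{2} = 484$)
$T{\left(-36,-2 \right)} 31 = 484 \cdot 31 = 15004$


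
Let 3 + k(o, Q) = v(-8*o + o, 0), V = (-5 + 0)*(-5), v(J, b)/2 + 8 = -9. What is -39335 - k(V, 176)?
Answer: -39298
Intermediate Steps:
v(J, b) = -34 (v(J, b) = -16 + 2*(-9) = -16 - 18 = -34)
V = 25 (V = -5*(-5) = 25)
k(o, Q) = -37 (k(o, Q) = -3 - 34 = -37)
-39335 - k(V, 176) = -39335 - 1*(-37) = -39335 + 37 = -39298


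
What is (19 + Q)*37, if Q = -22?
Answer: -111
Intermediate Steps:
(19 + Q)*37 = (19 - 22)*37 = -3*37 = -111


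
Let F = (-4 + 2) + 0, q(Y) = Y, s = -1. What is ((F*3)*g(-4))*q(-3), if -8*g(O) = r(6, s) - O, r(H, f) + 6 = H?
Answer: -9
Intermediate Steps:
r(H, f) = -6 + H
g(O) = O/8 (g(O) = -((-6 + 6) - O)/8 = -(0 - O)/8 = -(-1)*O/8 = O/8)
F = -2 (F = -2 + 0 = -2)
((F*3)*g(-4))*q(-3) = ((-2*3)*((⅛)*(-4)))*(-3) = -6*(-½)*(-3) = 3*(-3) = -9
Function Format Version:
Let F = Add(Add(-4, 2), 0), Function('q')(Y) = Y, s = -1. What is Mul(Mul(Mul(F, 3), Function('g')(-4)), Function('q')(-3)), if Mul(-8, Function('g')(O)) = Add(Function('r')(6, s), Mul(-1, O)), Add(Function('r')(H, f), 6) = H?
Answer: -9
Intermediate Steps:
Function('r')(H, f) = Add(-6, H)
Function('g')(O) = Mul(Rational(1, 8), O) (Function('g')(O) = Mul(Rational(-1, 8), Add(Add(-6, 6), Mul(-1, O))) = Mul(Rational(-1, 8), Add(0, Mul(-1, O))) = Mul(Rational(-1, 8), Mul(-1, O)) = Mul(Rational(1, 8), O))
F = -2 (F = Add(-2, 0) = -2)
Mul(Mul(Mul(F, 3), Function('g')(-4)), Function('q')(-3)) = Mul(Mul(Mul(-2, 3), Mul(Rational(1, 8), -4)), -3) = Mul(Mul(-6, Rational(-1, 2)), -3) = Mul(3, -3) = -9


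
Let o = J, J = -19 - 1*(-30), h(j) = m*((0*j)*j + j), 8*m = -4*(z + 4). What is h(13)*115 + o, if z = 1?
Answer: -7453/2 ≈ -3726.5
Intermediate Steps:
m = -5/2 (m = (-4*(1 + 4))/8 = (-4*5)/8 = (1/8)*(-20) = -5/2 ≈ -2.5000)
h(j) = -5*j/2 (h(j) = -5*((0*j)*j + j)/2 = -5*(0*j + j)/2 = -5*(0 + j)/2 = -5*j/2)
J = 11 (J = -19 + 30 = 11)
o = 11
h(13)*115 + o = -5/2*13*115 + 11 = -65/2*115 + 11 = -7475/2 + 11 = -7453/2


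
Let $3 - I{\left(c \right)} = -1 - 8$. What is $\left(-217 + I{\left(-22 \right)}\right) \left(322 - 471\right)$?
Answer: $30545$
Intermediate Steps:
$I{\left(c \right)} = 12$ ($I{\left(c \right)} = 3 - \left(-1 - 8\right) = 3 - -9 = 3 + 9 = 12$)
$\left(-217 + I{\left(-22 \right)}\right) \left(322 - 471\right) = \left(-217 + 12\right) \left(322 - 471\right) = \left(-205\right) \left(-149\right) = 30545$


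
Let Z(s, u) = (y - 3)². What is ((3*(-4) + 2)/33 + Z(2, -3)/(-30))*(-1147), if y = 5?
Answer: 27528/55 ≈ 500.51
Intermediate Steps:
Z(s, u) = 4 (Z(s, u) = (5 - 3)² = 2² = 4)
((3*(-4) + 2)/33 + Z(2, -3)/(-30))*(-1147) = ((3*(-4) + 2)/33 + 4/(-30))*(-1147) = ((-12 + 2)*(1/33) + 4*(-1/30))*(-1147) = (-10*1/33 - 2/15)*(-1147) = (-10/33 - 2/15)*(-1147) = -24/55*(-1147) = 27528/55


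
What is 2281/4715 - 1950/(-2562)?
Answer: 2506362/2013305 ≈ 1.2449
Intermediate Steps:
2281/4715 - 1950/(-2562) = 2281*(1/4715) - 1950*(-1/2562) = 2281/4715 + 325/427 = 2506362/2013305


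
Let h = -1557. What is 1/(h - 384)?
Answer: -1/1941 ≈ -0.00051520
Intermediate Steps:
1/(h - 384) = 1/(-1557 - 384) = 1/(-1941) = -1/1941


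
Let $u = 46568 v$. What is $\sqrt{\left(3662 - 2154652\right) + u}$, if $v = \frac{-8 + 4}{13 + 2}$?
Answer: $\frac{i \sqrt{486766830}}{15} \approx 1470.9 i$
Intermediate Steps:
$v = - \frac{4}{15} \approx -0.26667$
$u = - \frac{186272}{15}$ ($u = 46568 \left(- \frac{4}{15}\right) = - \frac{186272}{15} \approx -12418.0$)
$\sqrt{\left(3662 - 2154652\right) + u} = \sqrt{\left(3662 - 2154652\right) - \frac{186272}{15}} = \sqrt{-2150990 - \frac{186272}{15}} = \sqrt{- \frac{32451122}{15}} = \frac{i \sqrt{486766830}}{15}$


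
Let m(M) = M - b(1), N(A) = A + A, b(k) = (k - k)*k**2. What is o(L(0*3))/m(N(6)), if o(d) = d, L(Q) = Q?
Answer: 0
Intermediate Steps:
b(k) = 0 (b(k) = 0*k**2 = 0)
N(A) = 2*A
m(M) = M (m(M) = M - 1*0 = M + 0 = M)
o(L(0*3))/m(N(6)) = (0*3)/((2*6)) = 0/12 = 0*(1/12) = 0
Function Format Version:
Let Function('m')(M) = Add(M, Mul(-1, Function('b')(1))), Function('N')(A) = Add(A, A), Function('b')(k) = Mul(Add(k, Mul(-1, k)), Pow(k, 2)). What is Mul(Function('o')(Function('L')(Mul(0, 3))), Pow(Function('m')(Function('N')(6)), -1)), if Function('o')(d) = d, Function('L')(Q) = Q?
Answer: 0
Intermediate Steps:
Function('b')(k) = 0 (Function('b')(k) = Mul(0, Pow(k, 2)) = 0)
Function('N')(A) = Mul(2, A)
Function('m')(M) = M (Function('m')(M) = Add(M, Mul(-1, 0)) = Add(M, 0) = M)
Mul(Function('o')(Function('L')(Mul(0, 3))), Pow(Function('m')(Function('N')(6)), -1)) = Mul(Mul(0, 3), Pow(Mul(2, 6), -1)) = Mul(0, Pow(12, -1)) = Mul(0, Rational(1, 12)) = 0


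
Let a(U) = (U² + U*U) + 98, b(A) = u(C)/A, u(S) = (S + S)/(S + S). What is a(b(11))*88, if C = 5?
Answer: 94880/11 ≈ 8625.5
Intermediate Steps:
u(S) = 1 (u(S) = (2*S)/((2*S)) = (2*S)*(1/(2*S)) = 1)
b(A) = 1/A
a(U) = 98 + 2*U² (a(U) = (U² + U²) + 98 = 2*U² + 98 = 98 + 2*U²)
a(b(11))*88 = (98 + 2*(1/11)²)*88 = (98 + 2*(1/121))*88 = (98 + 2/121)*88 = (11860/121)*88 = 94880/11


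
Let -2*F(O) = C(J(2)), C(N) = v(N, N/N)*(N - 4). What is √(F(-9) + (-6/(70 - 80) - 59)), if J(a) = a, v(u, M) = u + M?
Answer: I*√1385/5 ≈ 7.4431*I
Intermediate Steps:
v(u, M) = M + u
C(N) = (1 + N)*(-4 + N) (C(N) = (N/N + N)*(N - 4) = (1 + N)*(-4 + N))
F(O) = 3 (F(O) = -(1 + 2)*(-4 + 2)/2 = -3*(-2)/2 = -½*(-6) = 3)
√(F(-9) + (-6/(70 - 80) - 59)) = √(3 + (-6/(70 - 80) - 59)) = √(3 + (-6/(-10) - 59)) = √(3 + (-6*(-⅒) - 59)) = √(3 + (⅗ - 59)) = √(3 - 292/5) = √(-277/5) = I*√1385/5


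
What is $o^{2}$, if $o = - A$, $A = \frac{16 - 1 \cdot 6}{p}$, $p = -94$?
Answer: $\frac{25}{2209} \approx 0.011317$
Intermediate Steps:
$A = - \frac{5}{47}$ ($A = \frac{16 - 1 \cdot 6}{-94} = \left(16 - 6\right) \left(- \frac{1}{94}\right) = 10 \left(- \frac{1}{94}\right) = - \frac{5}{47} \approx -0.10638$)
$o = \frac{5}{47}$ ($o = \left(-1\right) \left(- \frac{5}{47}\right) = \frac{5}{47} \approx 0.10638$)
$o^{2} = \left(\frac{5}{47}\right)^{2} = \frac{25}{2209}$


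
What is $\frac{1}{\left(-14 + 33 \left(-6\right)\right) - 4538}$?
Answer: $- \frac{1}{4750} \approx -0.00021053$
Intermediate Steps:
$\frac{1}{\left(-14 + 33 \left(-6\right)\right) - 4538} = \frac{1}{\left(-14 - 198\right) - 4538} = \frac{1}{-212 - 4538} = \frac{1}{-4750} = - \frac{1}{4750}$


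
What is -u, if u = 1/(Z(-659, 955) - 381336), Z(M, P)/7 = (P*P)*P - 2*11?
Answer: -1/6096505635 ≈ -1.6403e-10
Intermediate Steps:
Z(M, P) = -154 + 7*P**3 (Z(M, P) = 7*((P*P)*P - 2*11) = 7*(P**2*P - 22) = 7*(P**3 - 22) = 7*(-22 + P**3) = -154 + 7*P**3)
u = 1/6096505635 (u = 1/((-154 + 7*955**3) - 381336) = 1/((-154 + 7*870983875) - 381336) = 1/((-154 + 6096887125) - 381336) = 1/(6096886971 - 381336) = 1/6096505635 ≈ 1.6403e-10)
-u = -1*1/6096505635 = -1/6096505635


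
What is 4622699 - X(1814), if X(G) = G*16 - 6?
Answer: 4593681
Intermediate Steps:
X(G) = -6 + 16*G (X(G) = 16*G - 6 = -6 + 16*G)
4622699 - X(1814) = 4622699 - (-6 + 16*1814) = 4622699 - (-6 + 29024) = 4622699 - 1*29018 = 4622699 - 29018 = 4593681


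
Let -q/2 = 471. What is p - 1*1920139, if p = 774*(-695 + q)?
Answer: -3187177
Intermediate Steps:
q = -942 (q = -2*471 = -942)
p = -1267038 (p = 774*(-695 - 942) = 774*(-1637) = -1267038)
p - 1*1920139 = -1267038 - 1*1920139 = -1267038 - 1920139 = -3187177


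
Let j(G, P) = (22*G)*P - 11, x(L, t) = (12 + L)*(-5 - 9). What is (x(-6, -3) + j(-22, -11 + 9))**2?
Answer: 762129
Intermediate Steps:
x(L, t) = -168 - 14*L (x(L, t) = (12 + L)*(-14) = -168 - 14*L)
j(G, P) = -11 + 22*G*P (j(G, P) = 22*G*P - 11 = -11 + 22*G*P)
(x(-6, -3) + j(-22, -11 + 9))**2 = ((-168 - 14*(-6)) + (-11 + 22*(-22)*(-11 + 9)))**2 = ((-168 + 84) + (-11 + 22*(-22)*(-2)))**2 = (-84 + (-11 + 968))**2 = (-84 + 957)**2 = 873**2 = 762129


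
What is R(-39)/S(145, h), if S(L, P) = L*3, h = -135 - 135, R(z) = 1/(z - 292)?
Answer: -1/143985 ≈ -6.9452e-6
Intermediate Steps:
R(z) = 1/(-292 + z)
h = -270
S(L, P) = 3*L
R(-39)/S(145, h) = 1/((-292 - 39)*((3*145))) = 1/(-331*435) = -1/331*1/435 = -1/143985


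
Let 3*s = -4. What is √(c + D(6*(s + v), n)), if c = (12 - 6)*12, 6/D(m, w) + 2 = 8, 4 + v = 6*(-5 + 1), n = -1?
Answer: √73 ≈ 8.5440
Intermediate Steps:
s = -4/3 (s = (⅓)*(-4) = -4/3 ≈ -1.3333)
v = -28 (v = -4 + 6*(-5 + 1) = -4 + 6*(-4) = -4 - 24 = -28)
D(m, w) = 1 (D(m, w) = 6/(-2 + 8) = 6/6 = 6*(⅙) = 1)
c = 72 (c = 6*12 = 72)
√(c + D(6*(s + v), n)) = √(72 + 1) = √73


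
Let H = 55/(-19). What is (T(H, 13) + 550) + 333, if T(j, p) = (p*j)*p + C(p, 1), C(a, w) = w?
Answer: 7501/19 ≈ 394.79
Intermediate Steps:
H = -55/19 (H = 55*(-1/19) = -55/19 ≈ -2.8947)
T(j, p) = 1 + j*p² (T(j, p) = (p*j)*p + 1 = (j*p)*p + 1 = j*p² + 1 = 1 + j*p²)
(T(H, 13) + 550) + 333 = ((1 - 55/19*13²) + 550) + 333 = ((1 - 55/19*169) + 550) + 333 = ((1 - 9295/19) + 550) + 333 = (-9276/19 + 550) + 333 = 1174/19 + 333 = 7501/19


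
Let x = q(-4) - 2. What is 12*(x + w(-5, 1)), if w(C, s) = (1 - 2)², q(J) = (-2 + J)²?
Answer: 420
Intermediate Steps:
w(C, s) = 1 (w(C, s) = (-1)² = 1)
x = 34 (x = (-2 - 4)² - 2 = (-6)² - 2 = 36 - 2 = 34)
12*(x + w(-5, 1)) = 12*(34 + 1) = 12*35 = 420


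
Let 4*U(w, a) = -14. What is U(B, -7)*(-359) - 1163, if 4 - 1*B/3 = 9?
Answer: 187/2 ≈ 93.500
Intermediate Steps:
B = -15 (B = 12 - 3*9 = 12 - 27 = -15)
U(w, a) = -7/2 (U(w, a) = (¼)*(-14) = -7/2)
U(B, -7)*(-359) - 1163 = -7/2*(-359) - 1163 = 2513/2 - 1163 = 187/2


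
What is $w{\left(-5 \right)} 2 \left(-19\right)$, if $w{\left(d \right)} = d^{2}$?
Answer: $-950$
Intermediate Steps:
$w{\left(-5 \right)} 2 \left(-19\right) = \left(-5\right)^{2} \cdot 2 \left(-19\right) = 25 \cdot 2 \left(-19\right) = 50 \left(-19\right) = -950$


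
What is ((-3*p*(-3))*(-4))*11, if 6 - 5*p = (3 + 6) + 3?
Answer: 2376/5 ≈ 475.20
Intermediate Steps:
p = -6/5 (p = 6/5 - ((3 + 6) + 3)/5 = 6/5 - (9 + 3)/5 = 6/5 - ⅕*12 = 6/5 - 12/5 = -6/5 ≈ -1.2000)
((-3*p*(-3))*(-4))*11 = ((-3*(-6/5)*(-3))*(-4))*11 = (((18/5)*(-3))*(-4))*11 = -54/5*(-4)*11 = (216/5)*11 = 2376/5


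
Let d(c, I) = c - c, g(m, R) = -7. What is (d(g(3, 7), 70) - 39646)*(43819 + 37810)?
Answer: -3236263334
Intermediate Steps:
d(c, I) = 0
(d(g(3, 7), 70) - 39646)*(43819 + 37810) = (0 - 39646)*(43819 + 37810) = -39646*81629 = -3236263334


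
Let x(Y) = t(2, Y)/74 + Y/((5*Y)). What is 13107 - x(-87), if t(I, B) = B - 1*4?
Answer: 4849971/370 ≈ 13108.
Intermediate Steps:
t(I, B) = -4 + B (t(I, B) = B - 4 = -4 + B)
x(Y) = 27/185 + Y/74 (x(Y) = (-4 + Y)/74 + Y/((5*Y)) = (-4 + Y)*(1/74) + Y*(1/(5*Y)) = (-2/37 + Y/74) + ⅕ = 27/185 + Y/74)
13107 - x(-87) = 13107 - (27/185 + (1/74)*(-87)) = 13107 - (27/185 - 87/74) = 13107 - 1*(-381/370) = 13107 + 381/370 = 4849971/370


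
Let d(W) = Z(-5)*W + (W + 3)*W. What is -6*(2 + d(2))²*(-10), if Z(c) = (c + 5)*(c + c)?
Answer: 8640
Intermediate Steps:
Z(c) = 2*c*(5 + c) (Z(c) = (5 + c)*(2*c) = 2*c*(5 + c))
d(W) = W*(3 + W) (d(W) = (2*(-5)*(5 - 5))*W + (W + 3)*W = (2*(-5)*0)*W + (3 + W)*W = 0*W + W*(3 + W) = 0 + W*(3 + W) = W*(3 + W))
-6*(2 + d(2))²*(-10) = -6*(2 + 2*(3 + 2))²*(-10) = -6*(2 + 2*5)²*(-10) = -6*(2 + 10)²*(-10) = -6*12²*(-10) = -6*144*(-10) = -864*(-10) = 8640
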